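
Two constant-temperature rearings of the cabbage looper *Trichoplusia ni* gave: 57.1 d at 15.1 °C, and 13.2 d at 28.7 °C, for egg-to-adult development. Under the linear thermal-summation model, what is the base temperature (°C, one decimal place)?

11.0 °C

Linear rate model ⇒ the product D·(T − T_b) is constant across temperatures.
57.1·(15.1 − T_b) = 13.2·(28.7 − T_b)
T_b = (57.1·15.1 − 13.2·28.7) / (57.1 − 13.2) = 483.37 / 43.9 = 11.011 °C ≈ 11.0 °C.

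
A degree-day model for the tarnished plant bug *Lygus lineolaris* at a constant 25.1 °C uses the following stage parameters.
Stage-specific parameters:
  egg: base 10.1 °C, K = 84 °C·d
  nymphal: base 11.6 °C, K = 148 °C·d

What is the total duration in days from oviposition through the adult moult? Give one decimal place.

egg: 84 / (25.1 − 10.1) = 84 / 15.0 = 5.600 d.
nymphal: 148 / (25.1 − 11.6) = 148 / 13.5 = 10.963 d.
Sum = 16.563 ≈ 16.6 days.

16.6 days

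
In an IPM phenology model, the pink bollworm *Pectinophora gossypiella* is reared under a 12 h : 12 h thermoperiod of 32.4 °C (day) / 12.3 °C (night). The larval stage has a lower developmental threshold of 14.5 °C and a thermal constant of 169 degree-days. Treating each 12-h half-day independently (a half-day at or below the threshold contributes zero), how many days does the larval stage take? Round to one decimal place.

Day half: max(0, 32.4 − 14.5) × 0.5 = 17.9 × 0.5 = 8.95 DD.
Night half: max(0, 12.3 − 14.5) × 0.5 = 0.0 × 0.5 = 0.00 DD.
Per 24 h: 8.95 DD/day.
Duration = 169 / 8.95 = 18.883 ≈ 18.9 days.

18.9 days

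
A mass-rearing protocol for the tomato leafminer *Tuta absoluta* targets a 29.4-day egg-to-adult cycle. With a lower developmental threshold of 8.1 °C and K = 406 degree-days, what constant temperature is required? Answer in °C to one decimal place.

21.9 °C

Required daily accumulation = 406 / 29.4 = 13.810 DD/day.
T = T_base + 13.810 = 8.1 + 13.810 = 21.910 ≈ 21.9 °C.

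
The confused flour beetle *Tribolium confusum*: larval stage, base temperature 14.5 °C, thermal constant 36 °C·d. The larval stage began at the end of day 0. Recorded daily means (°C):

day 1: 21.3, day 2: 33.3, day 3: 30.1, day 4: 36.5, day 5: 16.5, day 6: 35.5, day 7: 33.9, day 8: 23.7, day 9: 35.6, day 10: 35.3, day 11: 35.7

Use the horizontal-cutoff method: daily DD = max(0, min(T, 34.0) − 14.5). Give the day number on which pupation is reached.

Daily DD above 14.5 °C (capped at 19.5): 6.8, 18.8, 15.6, 19.5, 2.0, 19.5, 19.4, 9.2, 19.5, 19.5, 19.5.
Cumulative: 6.8, 25.6, 41.2, 60.7, 62.7, 82.2, 101.6, 110.8, 130.3, 149.8, 169.3.
The total first reaches 36 DD on day 3.

day 3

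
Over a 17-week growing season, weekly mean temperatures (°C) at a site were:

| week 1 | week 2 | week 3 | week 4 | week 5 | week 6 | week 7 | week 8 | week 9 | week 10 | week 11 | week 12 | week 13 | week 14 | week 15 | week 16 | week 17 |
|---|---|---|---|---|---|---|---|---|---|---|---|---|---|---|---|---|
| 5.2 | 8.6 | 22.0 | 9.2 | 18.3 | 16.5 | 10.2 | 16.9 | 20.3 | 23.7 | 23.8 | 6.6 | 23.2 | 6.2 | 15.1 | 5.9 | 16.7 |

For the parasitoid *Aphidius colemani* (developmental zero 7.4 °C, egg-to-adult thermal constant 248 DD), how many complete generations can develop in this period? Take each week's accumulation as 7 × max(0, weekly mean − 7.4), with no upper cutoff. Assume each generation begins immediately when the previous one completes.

Weekly DD (7 × max(0, T̄ − 7.4)): 0.0, 8.4, 102.2, 12.6, 76.3, 63.7, 19.6, 66.5, 90.3, 114.1, 114.8, 0.0, 110.6, 0.0, 53.9, 0.0, 65.1.
Season total = 898.1 DD.
Complete generations = ⌊898.1 / 248⌋ = 3.

3 generations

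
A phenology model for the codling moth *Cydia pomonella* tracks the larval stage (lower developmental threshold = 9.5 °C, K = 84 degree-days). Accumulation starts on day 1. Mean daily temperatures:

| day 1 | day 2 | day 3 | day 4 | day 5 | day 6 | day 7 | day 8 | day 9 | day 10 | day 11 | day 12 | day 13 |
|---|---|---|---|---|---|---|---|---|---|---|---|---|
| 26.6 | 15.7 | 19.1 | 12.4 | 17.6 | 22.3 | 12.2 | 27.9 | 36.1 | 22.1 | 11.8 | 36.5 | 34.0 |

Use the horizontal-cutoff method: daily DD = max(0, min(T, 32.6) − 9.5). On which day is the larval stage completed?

day 9

Daily DD above 9.5 °C (capped at 23.1): 17.1, 6.2, 9.6, 2.9, 8.1, 12.8, 2.7, 18.4, 23.1, 12.6, 2.3, 23.1, 23.1.
Cumulative: 17.1, 23.3, 32.9, 35.8, 43.9, 56.7, 59.4, 77.8, 100.9, 113.5, 115.8, 138.9, 162.0.
The total first reaches 84 DD on day 9.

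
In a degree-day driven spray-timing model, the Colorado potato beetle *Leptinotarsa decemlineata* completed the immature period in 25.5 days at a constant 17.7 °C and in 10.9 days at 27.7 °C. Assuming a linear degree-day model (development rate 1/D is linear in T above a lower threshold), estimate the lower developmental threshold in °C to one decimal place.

Equal thermal constants: D₁(T₁ − T_b) = D₂(T₂ − T_b).
25.5·(17.7 − T_b) = 10.9·(27.7 − T_b)
T_b = (25.5·17.7 − 10.9·27.7) / (25.5 − 10.9) = 149.42 / 14.6 = 10.234 °C ≈ 10.2 °C.

10.2 °C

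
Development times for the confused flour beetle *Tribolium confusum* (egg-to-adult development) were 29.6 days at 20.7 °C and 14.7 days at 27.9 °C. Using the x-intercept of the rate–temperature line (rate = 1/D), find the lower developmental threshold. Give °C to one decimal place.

Under the model K = D·(T − T_b), so D₁·(T₁ − T_b) = D₂·(T₂ − T_b).
29.6·(20.7 − T_b) = 14.7·(27.9 − T_b)
T_b = (29.6·20.7 − 14.7·27.9) / (29.6 − 14.7) = 202.59 / 14.9 = 13.597 °C ≈ 13.6 °C.

13.6 °C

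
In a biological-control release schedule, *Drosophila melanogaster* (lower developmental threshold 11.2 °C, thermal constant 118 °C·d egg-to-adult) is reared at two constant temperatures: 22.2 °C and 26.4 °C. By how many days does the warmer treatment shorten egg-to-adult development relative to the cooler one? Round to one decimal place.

3.0 days

At 22.2 °C: 118 / (22.2 − 11.2) = 118 / 11.0 = 10.727 d.
At 26.4 °C: 118 / (26.4 − 11.2) = 118 / 15.2 = 7.763 d.
Difference = |10.727 − 7.763| = 2.964 ≈ 3.0 days.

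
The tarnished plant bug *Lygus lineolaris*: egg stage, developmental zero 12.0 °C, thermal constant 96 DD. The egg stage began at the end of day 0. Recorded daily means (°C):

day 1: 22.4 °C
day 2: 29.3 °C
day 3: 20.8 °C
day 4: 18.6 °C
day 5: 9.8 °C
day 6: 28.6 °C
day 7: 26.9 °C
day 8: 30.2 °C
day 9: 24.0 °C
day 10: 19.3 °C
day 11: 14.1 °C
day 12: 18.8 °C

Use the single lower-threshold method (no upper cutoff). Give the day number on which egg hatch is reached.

Daily DD above 12.0 °C: 10.4, 17.3, 8.8, 6.6, 0.0, 16.6, 14.9, 18.2, 12.0, 7.3, 2.1, 6.8.
Cumulative: 10.4, 27.7, 36.5, 43.1, 43.1, 59.7, 74.6, 92.8, 104.8, 112.1, 114.2, 121.0.
The total first reaches 96 DD on day 9.

day 9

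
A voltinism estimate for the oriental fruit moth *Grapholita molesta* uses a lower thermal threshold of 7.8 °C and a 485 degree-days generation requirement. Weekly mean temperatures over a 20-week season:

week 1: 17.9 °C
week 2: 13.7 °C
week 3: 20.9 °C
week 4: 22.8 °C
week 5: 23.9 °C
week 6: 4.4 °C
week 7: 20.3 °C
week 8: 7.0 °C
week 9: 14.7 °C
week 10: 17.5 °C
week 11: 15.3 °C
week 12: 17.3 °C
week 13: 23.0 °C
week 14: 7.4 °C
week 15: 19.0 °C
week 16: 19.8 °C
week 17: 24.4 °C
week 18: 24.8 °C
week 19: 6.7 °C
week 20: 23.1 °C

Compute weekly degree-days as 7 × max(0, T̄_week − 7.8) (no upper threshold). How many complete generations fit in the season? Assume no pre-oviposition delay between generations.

Weekly DD (7 × max(0, T̄ − 7.8)): 70.7, 41.3, 91.7, 105.0, 112.7, 0.0, 87.5, 0.0, 48.3, 67.9, 52.5, 66.5, 106.4, 0.0, 78.4, 84.0, 116.2, 119.0, 0.0, 107.1.
Season total = 1355.2 DD.
Complete generations = ⌊1355.2 / 485⌋ = 2.

2 generations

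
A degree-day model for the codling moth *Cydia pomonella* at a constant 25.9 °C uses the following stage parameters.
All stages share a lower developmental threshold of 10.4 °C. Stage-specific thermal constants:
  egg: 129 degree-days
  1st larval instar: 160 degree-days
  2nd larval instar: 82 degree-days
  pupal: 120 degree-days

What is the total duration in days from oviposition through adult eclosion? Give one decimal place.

31.7 days

Daily accumulation at 25.9 °C = 25.9 − 10.4 = 15.5 DD/day.
Total K = 129 + 160 + 82 + 120 = 491 DD.
Total duration = 491 / 15.5 = 31.677 ≈ 31.7 days.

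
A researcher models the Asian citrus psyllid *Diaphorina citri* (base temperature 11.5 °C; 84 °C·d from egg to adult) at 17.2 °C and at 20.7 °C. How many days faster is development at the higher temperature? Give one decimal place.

5.6 days

At 17.2 °C: 84 / (17.2 − 11.5) = 84 / 5.7 = 14.737 d.
At 20.7 °C: 84 / (20.7 − 11.5) = 84 / 9.2 = 9.130 d.
Difference = |14.737 − 9.130| = 5.606 ≈ 5.6 days.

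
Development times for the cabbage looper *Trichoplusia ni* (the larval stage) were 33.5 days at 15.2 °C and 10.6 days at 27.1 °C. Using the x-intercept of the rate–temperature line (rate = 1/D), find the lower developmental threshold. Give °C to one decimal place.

Under the model K = D·(T − T_b), so D₁·(T₁ − T_b) = D₂·(T₂ − T_b).
33.5·(15.2 − T_b) = 10.6·(27.1 − T_b)
T_b = (33.5·15.2 − 10.6·27.1) / (33.5 − 10.6) = 221.94 / 22.9 = 9.692 °C ≈ 9.7 °C.

9.7 °C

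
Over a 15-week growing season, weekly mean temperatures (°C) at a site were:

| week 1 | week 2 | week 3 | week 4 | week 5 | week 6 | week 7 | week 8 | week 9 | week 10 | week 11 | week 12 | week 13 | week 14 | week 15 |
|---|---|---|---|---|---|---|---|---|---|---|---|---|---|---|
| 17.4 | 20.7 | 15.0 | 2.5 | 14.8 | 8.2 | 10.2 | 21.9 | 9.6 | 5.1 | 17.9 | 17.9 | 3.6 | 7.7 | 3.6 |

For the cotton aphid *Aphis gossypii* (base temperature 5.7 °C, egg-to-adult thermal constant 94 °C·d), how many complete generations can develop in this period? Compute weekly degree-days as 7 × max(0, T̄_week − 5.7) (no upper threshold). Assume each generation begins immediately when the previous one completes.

Weekly DD (7 × max(0, T̄ − 5.7)): 81.9, 105.0, 65.1, 0.0, 63.7, 17.5, 31.5, 113.4, 27.3, 0.0, 85.4, 85.4, 0.0, 14.0, 0.0.
Season total = 690.2 DD.
Complete generations = ⌊690.2 / 94⌋ = 7.

7 generations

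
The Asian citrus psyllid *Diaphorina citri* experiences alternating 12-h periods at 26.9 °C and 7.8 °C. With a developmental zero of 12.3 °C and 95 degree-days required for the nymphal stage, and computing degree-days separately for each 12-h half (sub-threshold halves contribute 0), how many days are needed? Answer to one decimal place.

Day half: max(0, 26.9 − 12.3) × 0.5 = 14.6 × 0.5 = 7.30 DD.
Night half: max(0, 7.8 − 12.3) × 0.5 = 0.0 × 0.5 = 0.00 DD.
Per 24 h: 7.30 DD/day.
Duration = 95 / 7.30 = 13.014 ≈ 13.0 days.

13.0 days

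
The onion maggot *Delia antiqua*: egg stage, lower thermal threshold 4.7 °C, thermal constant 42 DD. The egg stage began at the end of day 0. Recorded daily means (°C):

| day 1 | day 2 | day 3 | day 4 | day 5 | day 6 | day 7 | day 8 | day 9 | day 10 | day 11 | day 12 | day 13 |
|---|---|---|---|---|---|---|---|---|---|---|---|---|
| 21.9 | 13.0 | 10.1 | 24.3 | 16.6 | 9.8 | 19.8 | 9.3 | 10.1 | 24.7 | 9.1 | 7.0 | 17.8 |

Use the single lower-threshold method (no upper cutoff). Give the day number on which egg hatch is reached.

day 4

Daily DD above 4.7 °C: 17.2, 8.3, 5.4, 19.6, 11.9, 5.1, 15.1, 4.6, 5.4, 20.0, 4.4, 2.3, 13.1.
Cumulative: 17.2, 25.5, 30.9, 50.5, 62.4, 67.5, 82.6, 87.2, 92.6, 112.6, 117.0, 119.3, 132.4.
The total first reaches 42 DD on day 4.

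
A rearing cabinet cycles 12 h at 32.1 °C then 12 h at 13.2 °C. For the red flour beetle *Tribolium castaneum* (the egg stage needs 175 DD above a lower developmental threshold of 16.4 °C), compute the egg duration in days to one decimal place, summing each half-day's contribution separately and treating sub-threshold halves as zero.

Day half: max(0, 32.1 − 16.4) × 0.5 = 15.7 × 0.5 = 7.85 DD.
Night half: max(0, 13.2 − 16.4) × 0.5 = 0.0 × 0.5 = 0.00 DD.
Per 24 h: 7.85 DD/day.
Duration = 175 / 7.85 = 22.293 ≈ 22.3 days.

22.3 days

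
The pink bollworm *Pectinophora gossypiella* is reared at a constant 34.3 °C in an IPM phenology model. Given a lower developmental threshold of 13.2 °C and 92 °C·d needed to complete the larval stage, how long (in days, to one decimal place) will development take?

Daily accumulation = 34.3 − 13.2 = 21.1 DD/day.
Duration = 92 / 21.1 = 4.360 ≈ 4.4 days.

4.4 days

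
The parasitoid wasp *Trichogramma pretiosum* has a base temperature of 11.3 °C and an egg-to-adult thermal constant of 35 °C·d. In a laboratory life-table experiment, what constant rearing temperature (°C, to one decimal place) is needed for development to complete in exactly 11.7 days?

14.3 °C

Required daily accumulation = 35 / 11.7 = 2.991 DD/day.
T = T_base + 2.991 = 11.3 + 2.991 = 14.291 ≈ 14.3 °C.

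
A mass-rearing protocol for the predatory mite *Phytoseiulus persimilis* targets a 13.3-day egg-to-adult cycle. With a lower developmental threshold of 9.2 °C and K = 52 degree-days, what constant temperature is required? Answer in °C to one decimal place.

13.1 °C

Required daily accumulation = 52 / 13.3 = 3.910 DD/day.
T = T_base + 3.910 = 9.2 + 3.910 = 13.110 ≈ 13.1 °C.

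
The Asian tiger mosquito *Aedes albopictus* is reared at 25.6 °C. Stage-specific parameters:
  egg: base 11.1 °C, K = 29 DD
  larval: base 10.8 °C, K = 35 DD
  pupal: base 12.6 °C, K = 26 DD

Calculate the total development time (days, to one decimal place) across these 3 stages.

6.4 days

egg: 29 / (25.6 − 11.1) = 29 / 14.5 = 2.000 d.
larval: 35 / (25.6 − 10.8) = 35 / 14.8 = 2.365 d.
pupal: 26 / (25.6 − 12.6) = 26 / 13.0 = 2.000 d.
Sum = 6.365 ≈ 6.4 days.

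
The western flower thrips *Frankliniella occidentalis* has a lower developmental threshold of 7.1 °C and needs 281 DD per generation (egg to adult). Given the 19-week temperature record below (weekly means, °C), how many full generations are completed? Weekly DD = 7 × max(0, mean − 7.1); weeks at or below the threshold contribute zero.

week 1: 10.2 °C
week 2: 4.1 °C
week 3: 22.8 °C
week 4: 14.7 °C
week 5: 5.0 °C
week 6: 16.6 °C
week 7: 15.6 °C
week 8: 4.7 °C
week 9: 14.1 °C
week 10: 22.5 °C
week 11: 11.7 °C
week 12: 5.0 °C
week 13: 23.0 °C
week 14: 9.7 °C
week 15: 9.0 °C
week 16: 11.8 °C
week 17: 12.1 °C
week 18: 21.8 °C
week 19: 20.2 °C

Weekly DD (7 × max(0, T̄ − 7.1)): 21.7, 0.0, 109.9, 53.2, 0.0, 66.5, 59.5, 0.0, 49.0, 107.8, 32.2, 0.0, 111.3, 18.2, 13.3, 32.9, 35.0, 102.9, 91.7.
Season total = 905.1 DD.
Complete generations = ⌊905.1 / 281⌋ = 3.

3 generations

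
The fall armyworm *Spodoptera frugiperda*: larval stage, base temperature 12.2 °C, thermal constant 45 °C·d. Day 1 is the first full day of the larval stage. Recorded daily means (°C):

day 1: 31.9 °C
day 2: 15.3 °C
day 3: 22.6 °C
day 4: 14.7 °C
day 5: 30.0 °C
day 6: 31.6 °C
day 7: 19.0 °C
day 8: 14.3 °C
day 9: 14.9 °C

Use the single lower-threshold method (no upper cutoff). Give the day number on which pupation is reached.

Daily DD above 12.2 °C: 19.7, 3.1, 10.4, 2.5, 17.8, 19.4, 6.8, 2.1, 2.7.
Cumulative: 19.7, 22.8, 33.2, 35.7, 53.5, 72.9, 79.7, 81.8, 84.5.
The total first reaches 45 DD on day 5.

day 5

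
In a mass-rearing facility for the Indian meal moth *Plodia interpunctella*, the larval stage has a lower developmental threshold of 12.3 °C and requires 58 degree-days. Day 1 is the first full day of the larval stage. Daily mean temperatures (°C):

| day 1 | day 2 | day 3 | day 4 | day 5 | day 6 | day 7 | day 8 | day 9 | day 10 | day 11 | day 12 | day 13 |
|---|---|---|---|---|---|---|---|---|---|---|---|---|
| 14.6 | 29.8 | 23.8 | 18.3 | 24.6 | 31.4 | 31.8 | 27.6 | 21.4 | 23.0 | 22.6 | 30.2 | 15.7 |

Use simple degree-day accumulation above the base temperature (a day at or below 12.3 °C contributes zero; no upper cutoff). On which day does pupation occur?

day 6

Daily DD above 12.3 °C: 2.3, 17.5, 11.5, 6.0, 12.3, 19.1, 19.5, 15.3, 9.1, 10.7, 10.3, 17.9, 3.4.
Cumulative: 2.3, 19.8, 31.3, 37.3, 49.6, 68.7, 88.2, 103.5, 112.6, 123.3, 133.6, 151.5, 154.9.
The total first reaches 58 DD on day 6.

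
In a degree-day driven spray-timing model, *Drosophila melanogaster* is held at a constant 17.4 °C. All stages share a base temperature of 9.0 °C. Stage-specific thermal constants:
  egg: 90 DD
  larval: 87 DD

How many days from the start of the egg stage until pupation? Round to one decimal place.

21.1 days

Daily accumulation at 17.4 °C = 17.4 − 9.0 = 8.4 DD/day.
Total K = 90 + 87 = 177 DD.
Total duration = 177 / 8.4 = 21.071 ≈ 21.1 days.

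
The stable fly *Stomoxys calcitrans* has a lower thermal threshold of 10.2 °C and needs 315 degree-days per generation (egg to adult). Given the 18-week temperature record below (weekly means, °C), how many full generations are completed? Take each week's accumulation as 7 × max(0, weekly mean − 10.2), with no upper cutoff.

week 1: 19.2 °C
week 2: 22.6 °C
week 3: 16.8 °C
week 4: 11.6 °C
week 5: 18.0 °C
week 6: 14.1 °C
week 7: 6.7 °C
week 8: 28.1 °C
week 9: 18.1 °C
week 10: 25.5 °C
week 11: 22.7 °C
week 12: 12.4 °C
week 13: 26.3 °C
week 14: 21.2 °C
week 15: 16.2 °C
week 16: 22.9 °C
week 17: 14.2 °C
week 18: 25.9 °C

3 generations

Weekly DD (7 × max(0, T̄ − 10.2)): 63.0, 86.8, 46.2, 9.8, 54.6, 27.3, 0.0, 125.3, 55.3, 107.1, 87.5, 15.4, 112.7, 77.0, 42.0, 88.9, 28.0, 109.9.
Season total = 1136.8 DD.
Complete generations = ⌊1136.8 / 315⌋ = 3.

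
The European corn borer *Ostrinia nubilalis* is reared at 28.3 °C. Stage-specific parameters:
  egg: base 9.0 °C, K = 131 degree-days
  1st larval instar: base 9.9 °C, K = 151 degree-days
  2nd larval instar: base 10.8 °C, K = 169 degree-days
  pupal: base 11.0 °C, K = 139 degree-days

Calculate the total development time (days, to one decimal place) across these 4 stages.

32.7 days

egg: 131 / (28.3 − 9.0) = 131 / 19.3 = 6.788 d.
1st larval instar: 151 / (28.3 − 9.9) = 151 / 18.4 = 8.207 d.
2nd larval instar: 169 / (28.3 − 10.8) = 169 / 17.5 = 9.657 d.
pupal: 139 / (28.3 − 11.0) = 139 / 17.3 = 8.035 d.
Sum = 32.686 ≈ 32.7 days.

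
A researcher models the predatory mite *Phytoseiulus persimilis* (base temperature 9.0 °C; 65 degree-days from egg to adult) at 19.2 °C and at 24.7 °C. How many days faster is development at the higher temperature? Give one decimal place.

2.2 days

At 19.2 °C: 65 / (19.2 − 9.0) = 65 / 10.2 = 6.373 d.
At 24.7 °C: 65 / (24.7 − 9.0) = 65 / 15.7 = 4.140 d.
Difference = |6.373 − 4.140| = 2.232 ≈ 2.2 days.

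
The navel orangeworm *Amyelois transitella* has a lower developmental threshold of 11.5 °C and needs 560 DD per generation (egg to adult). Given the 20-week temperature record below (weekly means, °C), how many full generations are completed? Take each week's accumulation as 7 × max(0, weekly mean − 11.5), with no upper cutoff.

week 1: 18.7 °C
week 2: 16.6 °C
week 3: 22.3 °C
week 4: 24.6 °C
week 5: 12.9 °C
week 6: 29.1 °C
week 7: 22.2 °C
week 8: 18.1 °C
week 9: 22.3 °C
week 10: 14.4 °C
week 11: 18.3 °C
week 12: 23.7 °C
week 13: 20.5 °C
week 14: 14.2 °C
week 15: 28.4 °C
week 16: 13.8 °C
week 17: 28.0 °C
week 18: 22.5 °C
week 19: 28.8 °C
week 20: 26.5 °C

Weekly DD (7 × max(0, T̄ − 11.5)): 50.4, 35.7, 75.6, 91.7, 9.8, 123.2, 74.9, 46.2, 75.6, 20.3, 47.6, 85.4, 63.0, 18.9, 118.3, 16.1, 115.5, 77.0, 121.1, 105.0.
Season total = 1371.3 DD.
Complete generations = ⌊1371.3 / 560⌋ = 2.

2 generations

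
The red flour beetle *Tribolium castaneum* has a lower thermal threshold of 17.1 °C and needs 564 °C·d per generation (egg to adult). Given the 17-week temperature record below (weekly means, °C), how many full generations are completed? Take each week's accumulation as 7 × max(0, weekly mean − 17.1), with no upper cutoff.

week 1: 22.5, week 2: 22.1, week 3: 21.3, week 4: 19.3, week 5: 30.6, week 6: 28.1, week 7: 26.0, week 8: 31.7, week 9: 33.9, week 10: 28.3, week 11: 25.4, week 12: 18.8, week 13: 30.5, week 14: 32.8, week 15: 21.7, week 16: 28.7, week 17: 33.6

Weekly DD (7 × max(0, T̄ − 17.1)): 37.8, 35.0, 29.4, 15.4, 94.5, 77.0, 62.3, 102.2, 117.6, 78.4, 58.1, 11.9, 93.8, 109.9, 32.2, 81.2, 115.5.
Season total = 1152.2 DD.
Complete generations = ⌊1152.2 / 564⌋ = 2.

2 generations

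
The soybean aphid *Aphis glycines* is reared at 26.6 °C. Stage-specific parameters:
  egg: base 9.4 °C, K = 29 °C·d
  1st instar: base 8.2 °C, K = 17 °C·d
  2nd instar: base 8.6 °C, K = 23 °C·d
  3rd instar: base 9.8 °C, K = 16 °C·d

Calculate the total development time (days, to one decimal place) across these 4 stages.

4.8 days

egg: 29 / (26.6 − 9.4) = 29 / 17.2 = 1.686 d.
1st instar: 17 / (26.6 − 8.2) = 17 / 18.4 = 0.924 d.
2nd instar: 23 / (26.6 − 8.6) = 23 / 18.0 = 1.278 d.
3rd instar: 16 / (26.6 − 9.8) = 16 / 16.8 = 0.952 d.
Sum = 4.840 ≈ 4.8 days.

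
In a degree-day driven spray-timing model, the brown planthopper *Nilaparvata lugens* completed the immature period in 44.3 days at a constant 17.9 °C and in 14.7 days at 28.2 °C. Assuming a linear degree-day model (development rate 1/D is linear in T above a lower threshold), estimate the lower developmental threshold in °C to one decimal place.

Equal thermal constants: D₁(T₁ − T_b) = D₂(T₂ − T_b).
44.3·(17.9 − T_b) = 14.7·(28.2 − T_b)
T_b = (44.3·17.9 − 14.7·28.2) / (44.3 − 14.7) = 378.43 / 29.6 = 12.785 °C ≈ 12.8 °C.

12.8 °C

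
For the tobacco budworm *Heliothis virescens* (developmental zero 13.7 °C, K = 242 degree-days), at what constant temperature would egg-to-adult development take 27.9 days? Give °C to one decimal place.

Required daily accumulation = 242 / 27.9 = 8.674 DD/day.
T = T_base + 8.674 = 13.7 + 8.674 = 22.374 ≈ 22.4 °C.

22.4 °C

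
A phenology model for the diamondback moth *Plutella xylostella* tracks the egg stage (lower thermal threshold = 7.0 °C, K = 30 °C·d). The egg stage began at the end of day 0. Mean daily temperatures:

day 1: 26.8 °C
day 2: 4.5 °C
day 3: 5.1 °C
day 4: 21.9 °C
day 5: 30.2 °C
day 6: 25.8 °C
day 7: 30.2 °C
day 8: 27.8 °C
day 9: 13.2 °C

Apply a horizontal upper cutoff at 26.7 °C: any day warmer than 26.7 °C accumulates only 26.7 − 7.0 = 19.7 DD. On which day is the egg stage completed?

Daily DD above 7.0 °C (capped at 19.7): 19.7, 0.0, 0.0, 14.9, 19.7, 18.8, 19.7, 19.7, 6.2.
Cumulative: 19.7, 19.7, 19.7, 34.6, 54.3, 73.1, 92.8, 112.5, 118.7.
The total first reaches 30 DD on day 4.

day 4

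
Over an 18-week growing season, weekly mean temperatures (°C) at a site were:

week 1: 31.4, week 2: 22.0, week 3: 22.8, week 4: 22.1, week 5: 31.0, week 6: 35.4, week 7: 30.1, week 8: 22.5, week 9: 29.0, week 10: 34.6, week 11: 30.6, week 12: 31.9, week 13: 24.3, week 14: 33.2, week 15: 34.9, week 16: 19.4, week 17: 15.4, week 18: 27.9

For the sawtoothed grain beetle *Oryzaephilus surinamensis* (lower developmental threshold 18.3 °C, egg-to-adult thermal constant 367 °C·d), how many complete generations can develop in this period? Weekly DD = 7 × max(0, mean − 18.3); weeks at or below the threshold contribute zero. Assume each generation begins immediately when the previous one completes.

3 generations

Weekly DD (7 × max(0, T̄ − 18.3)): 91.7, 25.9, 31.5, 26.6, 88.9, 119.7, 82.6, 29.4, 74.9, 114.1, 86.1, 95.2, 42.0, 104.3, 116.2, 7.7, 0.0, 67.2.
Season total = 1204.0 DD.
Complete generations = ⌊1204.0 / 367⌋ = 3.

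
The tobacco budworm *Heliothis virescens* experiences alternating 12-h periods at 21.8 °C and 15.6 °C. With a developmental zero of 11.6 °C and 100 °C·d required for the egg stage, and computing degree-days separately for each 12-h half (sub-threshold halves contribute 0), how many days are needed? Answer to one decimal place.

Day half: max(0, 21.8 − 11.6) × 0.5 = 10.2 × 0.5 = 5.10 DD.
Night half: max(0, 15.6 − 11.6) × 0.5 = 4.0 × 0.5 = 2.00 DD.
Per 24 h: 7.10 DD/day.
Duration = 100 / 7.10 = 14.085 ≈ 14.1 days.

14.1 days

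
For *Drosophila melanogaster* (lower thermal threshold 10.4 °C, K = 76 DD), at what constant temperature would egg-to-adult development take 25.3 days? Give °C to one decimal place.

13.4 °C

Required daily accumulation = 76 / 25.3 = 3.004 DD/day.
T = T_base + 3.004 = 10.4 + 3.004 = 13.404 ≈ 13.4 °C.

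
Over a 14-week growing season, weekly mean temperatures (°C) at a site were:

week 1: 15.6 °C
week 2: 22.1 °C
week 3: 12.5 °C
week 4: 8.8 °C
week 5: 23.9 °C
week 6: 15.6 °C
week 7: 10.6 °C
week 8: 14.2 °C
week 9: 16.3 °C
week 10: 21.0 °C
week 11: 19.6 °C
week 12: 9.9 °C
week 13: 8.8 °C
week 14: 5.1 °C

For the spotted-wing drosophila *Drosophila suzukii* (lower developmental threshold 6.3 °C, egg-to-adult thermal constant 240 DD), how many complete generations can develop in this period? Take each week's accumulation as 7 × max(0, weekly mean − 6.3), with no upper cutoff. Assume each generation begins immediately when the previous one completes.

Weekly DD (7 × max(0, T̄ − 6.3)): 65.1, 110.6, 43.4, 17.5, 123.2, 65.1, 30.1, 55.3, 70.0, 102.9, 93.1, 25.2, 17.5, 0.0.
Season total = 819.0 DD.
Complete generations = ⌊819.0 / 240⌋ = 3.

3 generations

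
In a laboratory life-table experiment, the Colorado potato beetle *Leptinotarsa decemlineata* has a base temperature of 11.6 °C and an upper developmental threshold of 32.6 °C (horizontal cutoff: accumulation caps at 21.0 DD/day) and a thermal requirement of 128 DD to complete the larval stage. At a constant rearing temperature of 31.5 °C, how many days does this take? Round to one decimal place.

6.4 days

Daily accumulation = 31.5 − 11.6 = 19.9 DD/day.
Duration = 128 / 19.9 = 6.432 ≈ 6.4 days.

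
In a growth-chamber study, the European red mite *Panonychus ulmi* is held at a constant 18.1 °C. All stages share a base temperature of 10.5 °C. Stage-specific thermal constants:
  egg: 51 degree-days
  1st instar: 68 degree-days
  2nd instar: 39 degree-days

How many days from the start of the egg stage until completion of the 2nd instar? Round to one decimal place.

Daily accumulation at 18.1 °C = 18.1 − 10.5 = 7.6 DD/day.
Total K = 51 + 68 + 39 = 158 DD.
Total duration = 158 / 7.6 = 20.789 ≈ 20.8 days.

20.8 days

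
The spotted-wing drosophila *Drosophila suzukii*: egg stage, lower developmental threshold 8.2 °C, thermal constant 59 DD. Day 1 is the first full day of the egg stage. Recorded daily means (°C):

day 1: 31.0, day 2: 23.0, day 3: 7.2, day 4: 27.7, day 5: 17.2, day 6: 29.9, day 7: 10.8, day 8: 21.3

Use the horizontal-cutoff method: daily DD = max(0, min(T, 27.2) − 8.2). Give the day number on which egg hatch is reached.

Daily DD above 8.2 °C (capped at 19.0): 19.0, 14.8, 0.0, 19.0, 9.0, 19.0, 2.6, 13.1.
Cumulative: 19.0, 33.8, 33.8, 52.8, 61.8, 80.8, 83.4, 96.5.
The total first reaches 59 DD on day 5.

day 5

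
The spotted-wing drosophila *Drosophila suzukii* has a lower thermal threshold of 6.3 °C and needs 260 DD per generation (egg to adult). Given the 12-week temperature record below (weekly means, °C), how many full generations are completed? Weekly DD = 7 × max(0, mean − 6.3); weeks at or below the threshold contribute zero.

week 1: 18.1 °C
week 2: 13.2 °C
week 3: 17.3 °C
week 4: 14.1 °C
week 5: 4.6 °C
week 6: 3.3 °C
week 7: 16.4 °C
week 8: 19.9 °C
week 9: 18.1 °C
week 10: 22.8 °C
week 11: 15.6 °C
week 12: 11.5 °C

Weekly DD (7 × max(0, T̄ − 6.3)): 82.6, 48.3, 77.0, 54.6, 0.0, 0.0, 70.7, 95.2, 82.6, 115.5, 65.1, 36.4.
Season total = 728.0 DD.
Complete generations = ⌊728.0 / 260⌋ = 2.

2 generations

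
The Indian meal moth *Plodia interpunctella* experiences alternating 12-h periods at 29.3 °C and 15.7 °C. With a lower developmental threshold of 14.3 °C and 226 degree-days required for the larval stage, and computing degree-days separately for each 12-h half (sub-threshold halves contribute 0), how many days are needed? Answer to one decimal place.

27.6 days

Day half: max(0, 29.3 − 14.3) × 0.5 = 15.0 × 0.5 = 7.50 DD.
Night half: max(0, 15.7 − 14.3) × 0.5 = 1.4 × 0.5 = 0.70 DD.
Per 24 h: 8.20 DD/day.
Duration = 226 / 8.20 = 27.561 ≈ 27.6 days.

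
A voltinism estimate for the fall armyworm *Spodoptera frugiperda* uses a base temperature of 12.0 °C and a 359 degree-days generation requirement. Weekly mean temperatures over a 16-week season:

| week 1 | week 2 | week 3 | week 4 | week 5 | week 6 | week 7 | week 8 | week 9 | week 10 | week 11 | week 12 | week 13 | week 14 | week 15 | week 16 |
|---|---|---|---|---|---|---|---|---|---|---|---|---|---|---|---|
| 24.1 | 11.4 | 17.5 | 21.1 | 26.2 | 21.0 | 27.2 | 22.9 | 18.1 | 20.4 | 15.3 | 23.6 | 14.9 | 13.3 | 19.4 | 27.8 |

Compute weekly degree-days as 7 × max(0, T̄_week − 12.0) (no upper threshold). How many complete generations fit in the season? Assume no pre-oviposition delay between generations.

2 generations

Weekly DD (7 × max(0, T̄ − 12.0)): 84.7, 0.0, 38.5, 63.7, 99.4, 63.0, 106.4, 76.3, 42.7, 58.8, 23.1, 81.2, 20.3, 9.1, 51.8, 110.6.
Season total = 929.6 DD.
Complete generations = ⌊929.6 / 359⌋ = 2.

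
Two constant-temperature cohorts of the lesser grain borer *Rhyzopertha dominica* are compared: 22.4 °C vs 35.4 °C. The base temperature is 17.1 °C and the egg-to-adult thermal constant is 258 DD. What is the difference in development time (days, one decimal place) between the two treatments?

34.6 days

At 22.4 °C: 258 / (22.4 − 17.1) = 258 / 5.3 = 48.679 d.
At 35.4 °C: 258 / (35.4 − 17.1) = 258 / 18.3 = 14.098 d.
Difference = |48.679 − 14.098| = 34.581 ≈ 34.6 days.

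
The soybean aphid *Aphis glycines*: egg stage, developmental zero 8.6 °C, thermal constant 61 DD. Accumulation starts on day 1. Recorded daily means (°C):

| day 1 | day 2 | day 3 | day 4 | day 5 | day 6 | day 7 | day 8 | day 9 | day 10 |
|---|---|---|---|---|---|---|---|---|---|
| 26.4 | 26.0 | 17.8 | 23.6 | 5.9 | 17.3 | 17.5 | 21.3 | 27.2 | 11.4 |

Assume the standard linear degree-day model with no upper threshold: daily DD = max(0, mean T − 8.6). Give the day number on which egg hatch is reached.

Daily DD above 8.6 °C: 17.8, 17.4, 9.2, 15.0, 0.0, 8.7, 8.9, 12.7, 18.6, 2.8.
Cumulative: 17.8, 35.2, 44.4, 59.4, 59.4, 68.1, 77.0, 89.7, 108.3, 111.1.
The total first reaches 61 DD on day 6.

day 6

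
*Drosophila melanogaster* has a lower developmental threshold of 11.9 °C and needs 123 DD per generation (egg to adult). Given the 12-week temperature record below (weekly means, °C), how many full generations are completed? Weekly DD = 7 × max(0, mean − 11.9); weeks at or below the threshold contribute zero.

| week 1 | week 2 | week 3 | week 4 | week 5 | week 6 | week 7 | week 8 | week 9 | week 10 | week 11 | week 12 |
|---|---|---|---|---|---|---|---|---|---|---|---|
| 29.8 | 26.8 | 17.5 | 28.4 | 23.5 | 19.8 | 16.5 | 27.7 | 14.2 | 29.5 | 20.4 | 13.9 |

Weekly DD (7 × max(0, T̄ − 11.9)): 125.3, 104.3, 39.2, 115.5, 81.2, 55.3, 32.2, 110.6, 16.1, 123.2, 59.5, 14.0.
Season total = 876.4 DD.
Complete generations = ⌊876.4 / 123⌋ = 7.

7 generations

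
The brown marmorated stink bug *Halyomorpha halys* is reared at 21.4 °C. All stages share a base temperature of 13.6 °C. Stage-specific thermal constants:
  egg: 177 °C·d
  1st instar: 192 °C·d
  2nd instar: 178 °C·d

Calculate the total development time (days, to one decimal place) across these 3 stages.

70.1 days

Daily accumulation at 21.4 °C = 21.4 − 13.6 = 7.8 DD/day.
Total K = 177 + 192 + 178 = 547 DD.
Total duration = 547 / 7.8 = 70.128 ≈ 70.1 days.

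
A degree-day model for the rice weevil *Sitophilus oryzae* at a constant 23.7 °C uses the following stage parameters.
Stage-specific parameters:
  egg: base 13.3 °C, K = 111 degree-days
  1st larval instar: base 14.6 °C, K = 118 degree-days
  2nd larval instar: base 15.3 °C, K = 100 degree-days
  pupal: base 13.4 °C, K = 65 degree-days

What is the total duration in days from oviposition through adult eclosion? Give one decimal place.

41.9 days

egg: 111 / (23.7 − 13.3) = 111 / 10.4 = 10.673 d.
1st larval instar: 118 / (23.7 − 14.6) = 118 / 9.1 = 12.967 d.
2nd larval instar: 100 / (23.7 − 15.3) = 100 / 8.4 = 11.905 d.
pupal: 65 / (23.7 − 13.4) = 65 / 10.3 = 6.311 d.
Sum = 41.856 ≈ 41.9 days.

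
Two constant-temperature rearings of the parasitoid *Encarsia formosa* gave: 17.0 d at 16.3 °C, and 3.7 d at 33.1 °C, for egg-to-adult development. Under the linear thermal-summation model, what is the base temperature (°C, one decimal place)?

11.6 °C

Linear rate model ⇒ the product D·(T − T_b) is constant across temperatures.
17.0·(16.3 − T_b) = 3.7·(33.1 − T_b)
T_b = (17.0·16.3 − 3.7·33.1) / (17.0 − 3.7) = 154.63 / 13.3 = 11.626 °C ≈ 11.6 °C.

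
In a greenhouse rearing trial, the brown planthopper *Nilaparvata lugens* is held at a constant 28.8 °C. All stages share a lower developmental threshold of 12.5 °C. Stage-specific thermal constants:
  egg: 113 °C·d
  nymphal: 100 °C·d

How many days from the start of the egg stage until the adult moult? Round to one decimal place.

13.1 days

Daily accumulation at 28.8 °C = 28.8 − 12.5 = 16.3 DD/day.
Total K = 113 + 100 = 213 DD.
Total duration = 213 / 16.3 = 13.067 ≈ 13.1 days.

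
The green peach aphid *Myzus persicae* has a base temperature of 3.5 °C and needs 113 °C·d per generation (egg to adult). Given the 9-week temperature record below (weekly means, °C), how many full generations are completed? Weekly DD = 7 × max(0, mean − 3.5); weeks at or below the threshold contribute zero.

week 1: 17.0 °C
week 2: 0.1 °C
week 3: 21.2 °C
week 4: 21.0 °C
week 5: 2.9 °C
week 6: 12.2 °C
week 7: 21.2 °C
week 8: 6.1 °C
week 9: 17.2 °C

Weekly DD (7 × max(0, T̄ − 3.5)): 94.5, 0.0, 123.9, 122.5, 0.0, 60.9, 123.9, 18.2, 95.9.
Season total = 639.8 DD.
Complete generations = ⌊639.8 / 113⌋ = 5.

5 generations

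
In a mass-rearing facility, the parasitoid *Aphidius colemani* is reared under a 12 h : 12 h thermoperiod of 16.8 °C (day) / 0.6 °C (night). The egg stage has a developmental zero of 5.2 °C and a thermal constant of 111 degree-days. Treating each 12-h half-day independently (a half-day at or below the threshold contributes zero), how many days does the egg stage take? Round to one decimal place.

Day half: max(0, 16.8 − 5.2) × 0.5 = 11.6 × 0.5 = 5.80 DD.
Night half: max(0, 0.6 − 5.2) × 0.5 = 0.0 × 0.5 = 0.00 DD.
Per 24 h: 5.80 DD/day.
Duration = 111 / 5.80 = 19.138 ≈ 19.1 days.

19.1 days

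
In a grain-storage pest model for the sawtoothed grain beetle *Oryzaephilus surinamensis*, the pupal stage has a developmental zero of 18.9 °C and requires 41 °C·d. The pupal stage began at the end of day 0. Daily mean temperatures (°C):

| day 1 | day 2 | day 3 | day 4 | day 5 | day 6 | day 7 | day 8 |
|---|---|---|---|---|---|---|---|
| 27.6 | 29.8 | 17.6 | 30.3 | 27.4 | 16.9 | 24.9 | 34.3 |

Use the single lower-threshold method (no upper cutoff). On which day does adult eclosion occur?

day 7

Daily DD above 18.9 °C: 8.7, 10.9, 0.0, 11.4, 8.5, 0.0, 6.0, 15.4.
Cumulative: 8.7, 19.6, 19.6, 31.0, 39.5, 39.5, 45.5, 60.9.
The total first reaches 41 DD on day 7.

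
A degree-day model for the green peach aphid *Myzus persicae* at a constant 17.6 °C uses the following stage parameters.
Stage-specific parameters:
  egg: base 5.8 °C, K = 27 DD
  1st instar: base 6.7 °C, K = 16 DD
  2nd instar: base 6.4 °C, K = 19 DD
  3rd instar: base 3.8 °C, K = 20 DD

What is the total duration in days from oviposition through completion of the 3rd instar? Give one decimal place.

egg: 27 / (17.6 − 5.8) = 27 / 11.8 = 2.288 d.
1st instar: 16 / (17.6 − 6.7) = 16 / 10.9 = 1.468 d.
2nd instar: 19 / (17.6 − 6.4) = 19 / 11.2 = 1.696 d.
3rd instar: 20 / (17.6 − 3.8) = 20 / 13.8 = 1.449 d.
Sum = 6.902 ≈ 6.9 days.

6.9 days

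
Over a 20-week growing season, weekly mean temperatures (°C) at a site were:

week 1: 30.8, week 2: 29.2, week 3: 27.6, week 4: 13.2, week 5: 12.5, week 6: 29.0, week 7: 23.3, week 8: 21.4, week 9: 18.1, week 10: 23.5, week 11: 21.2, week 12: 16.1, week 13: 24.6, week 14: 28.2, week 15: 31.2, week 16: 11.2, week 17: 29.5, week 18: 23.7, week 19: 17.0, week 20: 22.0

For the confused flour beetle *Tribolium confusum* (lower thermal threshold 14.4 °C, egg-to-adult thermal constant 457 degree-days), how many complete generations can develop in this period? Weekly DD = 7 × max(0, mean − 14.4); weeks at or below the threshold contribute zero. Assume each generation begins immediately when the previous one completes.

Weekly DD (7 × max(0, T̄ − 14.4)): 114.8, 103.6, 92.4, 0.0, 0.0, 102.2, 62.3, 49.0, 25.9, 63.7, 47.6, 11.9, 71.4, 96.6, 117.6, 0.0, 105.7, 65.1, 18.2, 53.2.
Season total = 1201.2 DD.
Complete generations = ⌊1201.2 / 457⌋ = 2.

2 generations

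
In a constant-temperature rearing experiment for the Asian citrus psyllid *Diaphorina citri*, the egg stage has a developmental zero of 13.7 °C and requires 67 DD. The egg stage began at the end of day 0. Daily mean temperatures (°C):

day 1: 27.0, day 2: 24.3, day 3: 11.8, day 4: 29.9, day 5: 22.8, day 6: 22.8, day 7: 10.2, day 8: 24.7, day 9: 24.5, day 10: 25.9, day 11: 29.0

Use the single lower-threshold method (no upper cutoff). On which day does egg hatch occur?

Daily DD above 13.7 °C: 13.3, 10.6, 0.0, 16.2, 9.1, 9.1, 0.0, 11.0, 10.8, 12.2, 15.3.
Cumulative: 13.3, 23.9, 23.9, 40.1, 49.2, 58.3, 58.3, 69.3, 80.1, 92.3, 107.6.
The total first reaches 67 DD on day 8.

day 8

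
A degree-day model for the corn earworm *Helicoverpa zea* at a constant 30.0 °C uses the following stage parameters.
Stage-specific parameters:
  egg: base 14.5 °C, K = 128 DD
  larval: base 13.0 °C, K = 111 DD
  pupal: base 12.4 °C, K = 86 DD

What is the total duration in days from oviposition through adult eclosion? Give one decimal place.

19.7 days

egg: 128 / (30.0 − 14.5) = 128 / 15.5 = 8.258 d.
larval: 111 / (30.0 − 13.0) = 111 / 17.0 = 6.529 d.
pupal: 86 / (30.0 − 12.4) = 86 / 17.6 = 4.886 d.
Sum = 19.674 ≈ 19.7 days.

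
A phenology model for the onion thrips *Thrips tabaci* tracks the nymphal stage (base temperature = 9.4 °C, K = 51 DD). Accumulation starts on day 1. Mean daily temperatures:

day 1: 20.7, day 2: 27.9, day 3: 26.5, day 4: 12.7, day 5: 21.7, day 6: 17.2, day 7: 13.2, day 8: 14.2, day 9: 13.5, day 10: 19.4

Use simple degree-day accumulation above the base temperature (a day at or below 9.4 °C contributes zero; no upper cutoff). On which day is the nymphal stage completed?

day 5

Daily DD above 9.4 °C: 11.3, 18.5, 17.1, 3.3, 12.3, 7.8, 3.8, 4.8, 4.1, 10.0.
Cumulative: 11.3, 29.8, 46.9, 50.2, 62.5, 70.3, 74.1, 78.9, 83.0, 93.0.
The total first reaches 51 DD on day 5.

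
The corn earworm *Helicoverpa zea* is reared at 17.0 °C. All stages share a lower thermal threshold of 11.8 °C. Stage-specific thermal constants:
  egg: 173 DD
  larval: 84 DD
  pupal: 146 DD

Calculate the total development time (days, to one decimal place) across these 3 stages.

Daily accumulation at 17.0 °C = 17.0 − 11.8 = 5.2 DD/day.
Total K = 173 + 84 + 146 = 403 DD.
Total duration = 403 / 5.2 = 77.500 ≈ 77.5 days.

77.5 days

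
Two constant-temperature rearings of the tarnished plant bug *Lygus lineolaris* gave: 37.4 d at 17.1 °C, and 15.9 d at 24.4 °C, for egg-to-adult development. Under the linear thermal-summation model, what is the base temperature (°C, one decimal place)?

Equal thermal constants: D₁(T₁ − T_b) = D₂(T₂ − T_b).
37.4·(17.1 − T_b) = 15.9·(24.4 − T_b)
T_b = (37.4·17.1 − 15.9·24.4) / (37.4 − 15.9) = 251.58 / 21.5 = 11.701 °C ≈ 11.7 °C.

11.7 °C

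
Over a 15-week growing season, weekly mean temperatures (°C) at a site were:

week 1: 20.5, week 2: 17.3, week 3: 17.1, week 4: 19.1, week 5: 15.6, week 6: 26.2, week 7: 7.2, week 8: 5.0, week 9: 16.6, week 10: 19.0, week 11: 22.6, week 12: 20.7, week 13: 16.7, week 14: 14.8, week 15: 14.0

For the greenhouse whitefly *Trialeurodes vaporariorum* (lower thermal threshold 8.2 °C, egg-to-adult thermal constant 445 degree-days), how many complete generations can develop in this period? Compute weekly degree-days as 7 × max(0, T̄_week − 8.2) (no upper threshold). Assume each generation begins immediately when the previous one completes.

2 generations

Weekly DD (7 × max(0, T̄ − 8.2)): 86.1, 63.7, 62.3, 76.3, 51.8, 126.0, 0.0, 0.0, 58.8, 75.6, 100.8, 87.5, 59.5, 46.2, 40.6.
Season total = 935.2 DD.
Complete generations = ⌊935.2 / 445⌋ = 2.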